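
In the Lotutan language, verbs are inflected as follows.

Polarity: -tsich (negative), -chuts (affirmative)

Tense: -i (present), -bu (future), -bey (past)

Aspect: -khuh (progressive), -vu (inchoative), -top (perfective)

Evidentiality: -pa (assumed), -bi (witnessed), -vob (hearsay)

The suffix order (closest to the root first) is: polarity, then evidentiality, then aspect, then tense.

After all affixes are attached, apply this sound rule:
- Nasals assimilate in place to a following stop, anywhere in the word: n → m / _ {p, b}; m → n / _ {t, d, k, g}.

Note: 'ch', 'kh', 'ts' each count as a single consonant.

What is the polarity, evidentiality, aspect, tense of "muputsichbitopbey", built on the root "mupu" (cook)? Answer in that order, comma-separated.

Segment: mupu-tsich-bi-top-bey.
polarity: -tsich → negative.
evidentiality: -bi → witnessed.
aspect: -top → perfective.
tense: -bey → past.

negative, witnessed, perfective, past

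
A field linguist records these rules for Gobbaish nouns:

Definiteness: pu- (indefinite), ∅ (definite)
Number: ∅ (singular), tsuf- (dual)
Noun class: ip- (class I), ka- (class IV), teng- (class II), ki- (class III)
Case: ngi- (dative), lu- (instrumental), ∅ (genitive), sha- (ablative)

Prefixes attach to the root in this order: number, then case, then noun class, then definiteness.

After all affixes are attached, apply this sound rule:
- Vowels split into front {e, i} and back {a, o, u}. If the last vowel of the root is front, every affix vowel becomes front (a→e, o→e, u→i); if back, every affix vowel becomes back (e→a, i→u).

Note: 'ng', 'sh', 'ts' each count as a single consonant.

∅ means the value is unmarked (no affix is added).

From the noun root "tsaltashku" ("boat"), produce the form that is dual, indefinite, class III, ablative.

pukushatsuftsaltashku

Attach number dual tsuf- → tsuftsaltashku.
Attach case ablative sha- → shatsuftsaltashku.
Attach noun class class III ki- → kishatsuftsaltashku.
Attach definiteness indefinite pu- → pukishatsuftsaltashku.
Apply vowel harmony: pukishatsuftsaltashku → pukushatsuftsaltashku.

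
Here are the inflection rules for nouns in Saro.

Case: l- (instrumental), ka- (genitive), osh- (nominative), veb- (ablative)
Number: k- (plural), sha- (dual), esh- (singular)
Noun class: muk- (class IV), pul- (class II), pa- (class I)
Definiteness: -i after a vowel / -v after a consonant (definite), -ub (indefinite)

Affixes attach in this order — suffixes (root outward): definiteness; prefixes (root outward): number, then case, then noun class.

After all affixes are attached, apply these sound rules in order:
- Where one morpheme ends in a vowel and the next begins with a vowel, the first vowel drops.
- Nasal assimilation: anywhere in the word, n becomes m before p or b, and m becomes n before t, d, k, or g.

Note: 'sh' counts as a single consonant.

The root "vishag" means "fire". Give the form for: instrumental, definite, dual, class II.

Attach number dual sha- → shavishag.
Attach definiteness definite -v (after consonant 'g') → shavishagv.
Attach case instrumental l- → lshavishagv.
Attach noun class class II pul- → pullshavishagv.
Vowel deletion: no change.
Nasal assimilation: no change.

pullshavishagv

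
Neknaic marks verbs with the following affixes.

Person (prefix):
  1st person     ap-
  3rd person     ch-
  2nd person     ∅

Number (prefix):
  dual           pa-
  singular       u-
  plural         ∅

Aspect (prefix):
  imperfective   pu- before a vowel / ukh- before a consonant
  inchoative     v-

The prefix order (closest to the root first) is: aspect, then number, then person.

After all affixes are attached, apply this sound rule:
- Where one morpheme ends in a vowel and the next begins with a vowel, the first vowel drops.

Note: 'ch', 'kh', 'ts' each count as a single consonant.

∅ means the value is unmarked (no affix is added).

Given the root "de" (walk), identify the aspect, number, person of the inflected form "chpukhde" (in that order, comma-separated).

imperfective, dual, 3rd person

Segment: ch-pa-ukh-de.
aspect: pu/ukh- → imperfective.
number: pa- → dual.
person: ch- → 3rd person.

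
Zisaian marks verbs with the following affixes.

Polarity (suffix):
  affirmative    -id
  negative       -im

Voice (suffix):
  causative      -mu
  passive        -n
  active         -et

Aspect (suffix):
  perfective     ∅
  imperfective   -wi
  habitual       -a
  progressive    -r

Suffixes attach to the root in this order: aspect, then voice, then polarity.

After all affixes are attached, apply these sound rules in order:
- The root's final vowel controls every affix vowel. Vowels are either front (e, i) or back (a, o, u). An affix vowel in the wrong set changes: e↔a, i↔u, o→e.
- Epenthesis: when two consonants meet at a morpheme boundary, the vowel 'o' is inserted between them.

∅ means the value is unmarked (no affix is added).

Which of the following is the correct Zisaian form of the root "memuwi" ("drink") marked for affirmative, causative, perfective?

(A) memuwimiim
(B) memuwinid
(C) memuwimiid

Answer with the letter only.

aspect = perfective: zero marking, form stays memuwi.
Attach voice causative -mu → memuwimu.
Attach polarity affirmative -id → memuwimuid.
Apply vowel harmony: memuwimuid → memuwimiid.
Epenthesis: no change.
So the correct form is memuwimiid, option (C).
(A) memuwimiim is wrong: it uses negative instead of affirmative for polarity.
(B) memuwinid is wrong: it uses passive instead of causative for voice.

C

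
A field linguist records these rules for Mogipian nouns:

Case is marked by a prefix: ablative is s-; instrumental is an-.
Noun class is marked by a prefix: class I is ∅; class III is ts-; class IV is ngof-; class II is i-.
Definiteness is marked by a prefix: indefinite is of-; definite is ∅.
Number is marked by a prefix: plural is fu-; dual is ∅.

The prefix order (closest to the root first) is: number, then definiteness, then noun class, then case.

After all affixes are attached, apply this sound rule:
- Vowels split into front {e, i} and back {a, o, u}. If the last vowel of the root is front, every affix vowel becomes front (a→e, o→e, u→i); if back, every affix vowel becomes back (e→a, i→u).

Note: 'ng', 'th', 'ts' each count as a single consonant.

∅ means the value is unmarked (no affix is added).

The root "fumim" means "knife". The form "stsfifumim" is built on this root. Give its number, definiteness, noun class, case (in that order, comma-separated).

Segment: s-ts-fu-fumim.
number: fu- → plural.
definiteness: ∅ → definite.
noun class: ts- → class III.
case: s- → ablative.

plural, definite, class III, ablative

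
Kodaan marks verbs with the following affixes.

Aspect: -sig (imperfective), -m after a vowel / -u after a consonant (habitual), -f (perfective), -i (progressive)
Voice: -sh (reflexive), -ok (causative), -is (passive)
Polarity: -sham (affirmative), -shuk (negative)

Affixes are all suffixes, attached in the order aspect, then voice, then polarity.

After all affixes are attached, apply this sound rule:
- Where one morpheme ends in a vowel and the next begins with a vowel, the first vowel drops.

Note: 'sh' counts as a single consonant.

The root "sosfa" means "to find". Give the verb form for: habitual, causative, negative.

Attach aspect habitual -m (after vowel 'a') → sosfam.
Attach voice causative -ok → sosfamok.
Attach polarity negative -shuk → sosfamokshuk.
Vowel deletion: no change.

sosfamokshuk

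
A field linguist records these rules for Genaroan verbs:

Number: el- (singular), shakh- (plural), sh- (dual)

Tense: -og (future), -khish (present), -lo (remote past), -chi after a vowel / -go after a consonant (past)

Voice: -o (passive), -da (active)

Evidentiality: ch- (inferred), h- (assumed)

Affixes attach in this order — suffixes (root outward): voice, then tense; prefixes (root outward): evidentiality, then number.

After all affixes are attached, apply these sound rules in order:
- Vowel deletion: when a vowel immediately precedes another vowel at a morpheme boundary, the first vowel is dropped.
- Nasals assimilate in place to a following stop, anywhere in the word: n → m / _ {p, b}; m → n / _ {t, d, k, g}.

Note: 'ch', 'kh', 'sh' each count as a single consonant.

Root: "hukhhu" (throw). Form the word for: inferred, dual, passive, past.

Attach voice passive -o → hukhhuo.
Attach evidentiality inferred ch- → chhukhhuo.
Attach tense past -chi (after vowel 'o') → chhukhhuochi.
Attach number dual sh- → shchhukhhuochi.
Apply vowel deletion: shchhukhhuochi → shchhukhhochi.
Nasal assimilation: no change.

shchhukhhochi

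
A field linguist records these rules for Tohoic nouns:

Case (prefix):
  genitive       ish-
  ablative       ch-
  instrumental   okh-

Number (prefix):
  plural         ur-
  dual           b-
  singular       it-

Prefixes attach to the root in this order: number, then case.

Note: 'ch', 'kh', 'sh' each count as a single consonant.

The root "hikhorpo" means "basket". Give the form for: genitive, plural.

Attach number plural ur- → urhikhorpo.
Attach case genitive ish- → ishurhikhorpo.

ishurhikhorpo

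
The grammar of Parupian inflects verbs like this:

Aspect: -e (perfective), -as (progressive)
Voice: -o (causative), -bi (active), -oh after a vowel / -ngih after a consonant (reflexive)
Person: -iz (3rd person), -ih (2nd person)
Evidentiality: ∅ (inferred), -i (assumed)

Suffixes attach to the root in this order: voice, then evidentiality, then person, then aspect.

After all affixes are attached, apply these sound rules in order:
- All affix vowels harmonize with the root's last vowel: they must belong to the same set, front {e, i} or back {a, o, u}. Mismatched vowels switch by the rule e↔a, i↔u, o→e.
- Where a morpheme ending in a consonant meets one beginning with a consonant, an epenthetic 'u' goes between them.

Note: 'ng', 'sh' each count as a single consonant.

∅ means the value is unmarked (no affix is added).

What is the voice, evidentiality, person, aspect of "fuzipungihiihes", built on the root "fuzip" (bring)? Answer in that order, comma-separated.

Segment: fuzip-ngih-i-ih-as.
voice: -oh/ngih → reflexive.
evidentiality: -i → assumed.
person: -ih → 2nd person.
aspect: -as → progressive.

reflexive, assumed, 2nd person, progressive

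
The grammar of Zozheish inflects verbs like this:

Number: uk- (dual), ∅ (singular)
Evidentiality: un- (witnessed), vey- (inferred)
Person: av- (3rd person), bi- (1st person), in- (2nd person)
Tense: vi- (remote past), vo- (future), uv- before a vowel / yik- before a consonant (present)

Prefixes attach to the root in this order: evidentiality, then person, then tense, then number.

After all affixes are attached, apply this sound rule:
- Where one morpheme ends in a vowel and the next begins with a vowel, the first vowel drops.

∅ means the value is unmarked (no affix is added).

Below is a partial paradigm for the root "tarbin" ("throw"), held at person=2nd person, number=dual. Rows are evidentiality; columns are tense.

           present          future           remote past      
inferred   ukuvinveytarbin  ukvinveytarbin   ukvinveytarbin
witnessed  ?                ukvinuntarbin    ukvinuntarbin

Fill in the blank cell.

Attach evidentiality witnessed un- → untarbin.
Attach person 2nd person in- → inuntarbin.
Attach tense present uv- (before vowel 'i') → uvinuntarbin.
Attach number dual uk- → ukuvinuntarbin.
Vowel deletion: no change.

ukuvinuntarbin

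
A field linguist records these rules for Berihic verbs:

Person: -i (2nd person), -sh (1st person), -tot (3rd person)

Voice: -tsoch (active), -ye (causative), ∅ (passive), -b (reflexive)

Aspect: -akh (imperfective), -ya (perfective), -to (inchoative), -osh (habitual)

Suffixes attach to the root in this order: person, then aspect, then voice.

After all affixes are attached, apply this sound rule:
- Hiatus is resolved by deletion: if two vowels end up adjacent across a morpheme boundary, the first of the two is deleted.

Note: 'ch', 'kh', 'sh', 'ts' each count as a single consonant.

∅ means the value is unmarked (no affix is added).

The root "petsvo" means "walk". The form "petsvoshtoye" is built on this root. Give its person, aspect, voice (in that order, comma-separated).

Segment: petsvo-sh-to-ye.
person: -sh → 1st person.
aspect: -to → inchoative.
voice: -ye → causative.

1st person, inchoative, causative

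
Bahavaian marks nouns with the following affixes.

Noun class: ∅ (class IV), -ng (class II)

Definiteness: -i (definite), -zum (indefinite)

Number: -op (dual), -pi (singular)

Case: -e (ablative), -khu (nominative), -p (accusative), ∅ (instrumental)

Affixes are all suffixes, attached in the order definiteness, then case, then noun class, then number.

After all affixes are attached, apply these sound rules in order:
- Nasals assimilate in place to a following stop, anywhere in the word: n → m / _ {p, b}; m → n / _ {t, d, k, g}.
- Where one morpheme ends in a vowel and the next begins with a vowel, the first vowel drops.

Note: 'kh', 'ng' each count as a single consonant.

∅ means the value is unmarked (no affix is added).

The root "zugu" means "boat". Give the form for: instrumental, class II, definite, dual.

zugingop

Attach definiteness definite -i → zugui.
case = instrumental: zero marking, form stays zugui.
Attach noun class class II -ng → zuguing.
Attach number dual -op → zuguingop.
Nasal assimilation: no change.
Apply vowel deletion: zuguingop → zugingop.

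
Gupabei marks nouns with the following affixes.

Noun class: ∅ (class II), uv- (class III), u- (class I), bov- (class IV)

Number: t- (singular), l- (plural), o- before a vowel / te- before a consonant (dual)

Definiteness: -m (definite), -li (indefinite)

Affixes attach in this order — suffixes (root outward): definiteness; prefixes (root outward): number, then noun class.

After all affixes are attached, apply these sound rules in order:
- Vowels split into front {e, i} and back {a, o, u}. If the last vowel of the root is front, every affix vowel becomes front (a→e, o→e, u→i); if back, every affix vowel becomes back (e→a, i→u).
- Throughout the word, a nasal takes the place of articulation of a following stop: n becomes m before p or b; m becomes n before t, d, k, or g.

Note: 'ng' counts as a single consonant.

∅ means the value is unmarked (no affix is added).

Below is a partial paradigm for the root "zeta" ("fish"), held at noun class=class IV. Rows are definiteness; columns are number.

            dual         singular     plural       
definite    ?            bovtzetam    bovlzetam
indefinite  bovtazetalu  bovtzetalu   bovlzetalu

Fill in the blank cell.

bovtazetam

Attach number dual te- (before consonant 'z') → tezeta.
Attach noun class class IV bov- → bovtezeta.
Attach definiteness definite -m → bovtezetam.
Apply vowel harmony: bovtezetam → bovtazetam.
Nasal assimilation: no change.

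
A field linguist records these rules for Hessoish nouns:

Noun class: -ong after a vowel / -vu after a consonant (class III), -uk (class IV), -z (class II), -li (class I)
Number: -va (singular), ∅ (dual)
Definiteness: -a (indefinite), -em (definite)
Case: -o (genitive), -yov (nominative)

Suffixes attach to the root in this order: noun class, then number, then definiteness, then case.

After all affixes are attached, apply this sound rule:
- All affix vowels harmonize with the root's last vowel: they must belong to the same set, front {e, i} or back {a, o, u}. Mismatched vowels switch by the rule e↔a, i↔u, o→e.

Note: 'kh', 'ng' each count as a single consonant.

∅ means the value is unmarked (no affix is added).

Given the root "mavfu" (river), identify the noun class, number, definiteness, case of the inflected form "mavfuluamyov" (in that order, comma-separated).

Segment: mavfu-li-em-yov.
noun class: -li → class I.
number: ∅ → dual.
definiteness: -em → definite.
case: -yov → nominative.

class I, dual, definite, nominative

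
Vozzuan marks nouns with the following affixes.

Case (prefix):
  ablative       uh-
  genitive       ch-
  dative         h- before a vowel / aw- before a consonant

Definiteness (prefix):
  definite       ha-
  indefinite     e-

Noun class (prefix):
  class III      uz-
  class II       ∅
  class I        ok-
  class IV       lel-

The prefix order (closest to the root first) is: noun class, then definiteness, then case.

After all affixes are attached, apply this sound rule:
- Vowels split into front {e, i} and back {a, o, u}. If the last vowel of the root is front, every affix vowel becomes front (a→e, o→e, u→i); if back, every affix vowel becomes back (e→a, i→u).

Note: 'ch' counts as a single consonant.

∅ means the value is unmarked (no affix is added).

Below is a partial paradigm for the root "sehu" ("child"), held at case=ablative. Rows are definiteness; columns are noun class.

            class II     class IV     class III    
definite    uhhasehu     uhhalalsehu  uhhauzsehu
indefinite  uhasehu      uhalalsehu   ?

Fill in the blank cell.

uhauzsehu

Attach noun class class III uz- → uzsehu.
Attach definiteness indefinite e- → euzsehu.
Attach case ablative uh- → uheuzsehu.
Apply vowel harmony: uheuzsehu → uhauzsehu.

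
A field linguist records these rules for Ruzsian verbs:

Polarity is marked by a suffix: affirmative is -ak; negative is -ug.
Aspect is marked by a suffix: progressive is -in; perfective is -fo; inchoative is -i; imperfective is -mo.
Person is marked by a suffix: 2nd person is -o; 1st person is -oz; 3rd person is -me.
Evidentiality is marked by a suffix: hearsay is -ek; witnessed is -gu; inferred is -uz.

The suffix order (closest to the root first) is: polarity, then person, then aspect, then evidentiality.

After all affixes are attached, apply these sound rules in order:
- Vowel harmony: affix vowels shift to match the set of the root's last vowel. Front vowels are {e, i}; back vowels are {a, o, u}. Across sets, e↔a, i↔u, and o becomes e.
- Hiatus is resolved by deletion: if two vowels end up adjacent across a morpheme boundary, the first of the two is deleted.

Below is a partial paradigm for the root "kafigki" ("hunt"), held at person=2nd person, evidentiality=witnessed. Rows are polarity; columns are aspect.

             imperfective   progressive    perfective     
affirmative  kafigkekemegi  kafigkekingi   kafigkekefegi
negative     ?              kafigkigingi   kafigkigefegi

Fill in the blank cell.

kafigkigemegi

Attach polarity negative -ug → kafigkiug.
Attach person 2nd person -o → kafigkiugo.
Attach aspect imperfective -mo → kafigkiugomo.
Attach evidentiality witnessed -gu → kafigkiugomogu.
Apply vowel harmony: kafigkiugomogu → kafigkiigemegi.
Apply vowel deletion: kafigkiigemegi → kafigkigemegi.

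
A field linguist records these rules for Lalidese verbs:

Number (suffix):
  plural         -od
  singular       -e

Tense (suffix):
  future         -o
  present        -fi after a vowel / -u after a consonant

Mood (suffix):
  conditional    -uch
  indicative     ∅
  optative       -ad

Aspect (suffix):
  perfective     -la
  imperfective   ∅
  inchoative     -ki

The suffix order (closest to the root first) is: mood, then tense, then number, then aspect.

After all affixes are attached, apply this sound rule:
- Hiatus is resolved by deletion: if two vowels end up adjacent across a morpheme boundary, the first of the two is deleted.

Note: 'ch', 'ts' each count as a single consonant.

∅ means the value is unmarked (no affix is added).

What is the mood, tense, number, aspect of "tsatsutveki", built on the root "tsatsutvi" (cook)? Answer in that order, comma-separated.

Segment: tsatsutvi-o-e-ki.
mood: ∅ → indicative.
tense: -o → future.
number: -e → singular.
aspect: -ki → inchoative.

indicative, future, singular, inchoative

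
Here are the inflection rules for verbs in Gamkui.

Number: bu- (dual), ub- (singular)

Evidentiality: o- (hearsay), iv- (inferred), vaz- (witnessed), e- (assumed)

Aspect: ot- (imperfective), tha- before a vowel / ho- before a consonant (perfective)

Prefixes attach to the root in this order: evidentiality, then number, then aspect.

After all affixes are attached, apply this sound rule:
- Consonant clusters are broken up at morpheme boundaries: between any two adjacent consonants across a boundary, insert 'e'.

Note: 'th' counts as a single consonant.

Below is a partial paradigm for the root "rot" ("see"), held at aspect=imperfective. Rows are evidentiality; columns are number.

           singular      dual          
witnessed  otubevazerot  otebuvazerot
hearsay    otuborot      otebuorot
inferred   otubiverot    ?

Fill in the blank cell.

otebuiverot

Attach evidentiality inferred iv- → ivrot.
Attach number dual bu- → buivrot.
Attach aspect imperfective ot- → otbuivrot.
Apply epenthesis: otbuivrot → otebuiverot.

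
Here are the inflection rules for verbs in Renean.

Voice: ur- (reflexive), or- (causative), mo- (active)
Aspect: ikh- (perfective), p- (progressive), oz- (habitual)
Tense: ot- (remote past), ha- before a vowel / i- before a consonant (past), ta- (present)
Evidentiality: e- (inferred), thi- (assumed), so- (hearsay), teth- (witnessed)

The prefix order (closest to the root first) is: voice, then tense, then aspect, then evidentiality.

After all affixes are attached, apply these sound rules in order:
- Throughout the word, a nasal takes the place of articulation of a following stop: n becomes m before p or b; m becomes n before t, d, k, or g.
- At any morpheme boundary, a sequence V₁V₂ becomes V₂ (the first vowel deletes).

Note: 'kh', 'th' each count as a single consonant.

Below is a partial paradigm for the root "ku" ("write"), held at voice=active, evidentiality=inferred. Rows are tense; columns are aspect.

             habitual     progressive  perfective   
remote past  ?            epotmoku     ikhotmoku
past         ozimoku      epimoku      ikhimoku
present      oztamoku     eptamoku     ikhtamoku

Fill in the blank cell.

Attach voice active mo- → moku.
Attach tense remote past ot- → otmoku.
Attach aspect habitual oz- → ozotmoku.
Attach evidentiality inferred e- → eozotmoku.
Nasal assimilation: no change.
Apply vowel deletion: eozotmoku → ozotmoku.

ozotmoku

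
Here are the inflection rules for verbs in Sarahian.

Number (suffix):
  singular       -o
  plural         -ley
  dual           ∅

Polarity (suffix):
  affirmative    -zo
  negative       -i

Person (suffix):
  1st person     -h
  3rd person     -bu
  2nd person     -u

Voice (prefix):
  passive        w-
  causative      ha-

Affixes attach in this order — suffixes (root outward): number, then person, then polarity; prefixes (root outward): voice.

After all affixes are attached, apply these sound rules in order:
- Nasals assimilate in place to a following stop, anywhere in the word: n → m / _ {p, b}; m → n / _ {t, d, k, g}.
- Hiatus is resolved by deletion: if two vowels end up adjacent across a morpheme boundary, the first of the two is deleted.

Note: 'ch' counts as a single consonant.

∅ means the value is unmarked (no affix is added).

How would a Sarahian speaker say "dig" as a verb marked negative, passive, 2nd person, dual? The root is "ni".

wni

number = dual: zero marking, form stays ni.
Attach person 2nd person -u → niu.
Attach voice passive w- → wniu.
Attach polarity negative -i → wniui.
Nasal assimilation: no change.
Apply vowel deletion: wniui → wni.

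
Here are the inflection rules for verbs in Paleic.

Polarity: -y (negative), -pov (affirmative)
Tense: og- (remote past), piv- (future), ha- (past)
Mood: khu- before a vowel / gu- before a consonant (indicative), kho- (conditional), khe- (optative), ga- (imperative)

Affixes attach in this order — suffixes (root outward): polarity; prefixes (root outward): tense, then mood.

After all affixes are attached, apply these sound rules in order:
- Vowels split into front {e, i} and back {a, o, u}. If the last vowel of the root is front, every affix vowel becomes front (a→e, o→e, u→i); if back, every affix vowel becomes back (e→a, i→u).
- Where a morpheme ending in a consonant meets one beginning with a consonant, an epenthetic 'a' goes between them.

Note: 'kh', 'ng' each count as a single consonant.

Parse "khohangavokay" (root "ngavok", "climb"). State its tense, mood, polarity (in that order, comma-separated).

Segment: kho-ha-ngavok-y.
tense: ha- → past.
mood: kho- → conditional.
polarity: -y → negative.

past, conditional, negative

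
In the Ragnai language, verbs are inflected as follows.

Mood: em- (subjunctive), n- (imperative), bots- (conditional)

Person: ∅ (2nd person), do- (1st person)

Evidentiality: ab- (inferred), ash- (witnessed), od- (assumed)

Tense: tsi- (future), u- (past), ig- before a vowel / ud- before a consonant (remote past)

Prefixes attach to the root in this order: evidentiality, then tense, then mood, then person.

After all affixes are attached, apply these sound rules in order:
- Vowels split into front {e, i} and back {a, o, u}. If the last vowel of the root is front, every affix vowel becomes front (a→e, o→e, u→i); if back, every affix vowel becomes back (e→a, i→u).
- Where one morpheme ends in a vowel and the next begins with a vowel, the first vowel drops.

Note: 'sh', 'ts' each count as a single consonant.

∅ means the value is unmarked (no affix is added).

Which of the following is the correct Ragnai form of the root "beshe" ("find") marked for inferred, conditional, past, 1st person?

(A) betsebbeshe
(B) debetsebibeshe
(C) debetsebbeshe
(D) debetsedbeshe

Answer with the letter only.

Attach evidentiality inferred ab- → abbeshe.
Attach tense past u- → uabbeshe.
Attach mood conditional bots- → botsuabbeshe.
Attach person 1st person do- → dobotsuabbeshe.
Apply vowel harmony: dobotsuabbeshe → debetsiebbeshe.
Apply vowel deletion: debetsiebbeshe → debetsebbeshe.
So the correct form is debetsebbeshe, option (C).
(D) debetsedbeshe is wrong: it uses assumed instead of inferred for evidentiality.
(A) betsebbeshe is wrong: it uses 2nd person instead of 1st person for person.
(B) debetsebibeshe is wrong: it has the affixes in the wrong order.

C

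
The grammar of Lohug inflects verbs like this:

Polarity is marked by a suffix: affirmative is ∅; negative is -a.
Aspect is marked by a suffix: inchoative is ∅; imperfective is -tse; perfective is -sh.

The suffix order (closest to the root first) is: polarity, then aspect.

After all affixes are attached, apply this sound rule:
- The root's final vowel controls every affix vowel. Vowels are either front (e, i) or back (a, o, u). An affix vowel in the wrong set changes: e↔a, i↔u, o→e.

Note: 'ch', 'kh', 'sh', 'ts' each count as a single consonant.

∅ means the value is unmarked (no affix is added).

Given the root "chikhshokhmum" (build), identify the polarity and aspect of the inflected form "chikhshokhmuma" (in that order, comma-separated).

negative, inchoative

Segment: chikhshokhmum-a.
polarity: -a → negative.
aspect: ∅ → inchoative.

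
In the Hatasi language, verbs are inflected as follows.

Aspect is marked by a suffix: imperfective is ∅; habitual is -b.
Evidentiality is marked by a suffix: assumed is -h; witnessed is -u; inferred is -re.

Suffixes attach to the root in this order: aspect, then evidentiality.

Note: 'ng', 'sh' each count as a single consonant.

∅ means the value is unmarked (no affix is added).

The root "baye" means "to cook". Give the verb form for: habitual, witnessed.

bayebu

Attach aspect habitual -b → bayeb.
Attach evidentiality witnessed -u → bayebu.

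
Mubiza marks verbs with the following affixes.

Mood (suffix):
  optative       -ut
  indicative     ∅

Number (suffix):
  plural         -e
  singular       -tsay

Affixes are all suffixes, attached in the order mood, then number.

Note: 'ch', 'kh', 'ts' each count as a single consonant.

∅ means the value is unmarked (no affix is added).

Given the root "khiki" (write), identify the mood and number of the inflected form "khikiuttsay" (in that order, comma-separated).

Segment: khiki-ut-tsay.
mood: -ut → optative.
number: -tsay → singular.

optative, singular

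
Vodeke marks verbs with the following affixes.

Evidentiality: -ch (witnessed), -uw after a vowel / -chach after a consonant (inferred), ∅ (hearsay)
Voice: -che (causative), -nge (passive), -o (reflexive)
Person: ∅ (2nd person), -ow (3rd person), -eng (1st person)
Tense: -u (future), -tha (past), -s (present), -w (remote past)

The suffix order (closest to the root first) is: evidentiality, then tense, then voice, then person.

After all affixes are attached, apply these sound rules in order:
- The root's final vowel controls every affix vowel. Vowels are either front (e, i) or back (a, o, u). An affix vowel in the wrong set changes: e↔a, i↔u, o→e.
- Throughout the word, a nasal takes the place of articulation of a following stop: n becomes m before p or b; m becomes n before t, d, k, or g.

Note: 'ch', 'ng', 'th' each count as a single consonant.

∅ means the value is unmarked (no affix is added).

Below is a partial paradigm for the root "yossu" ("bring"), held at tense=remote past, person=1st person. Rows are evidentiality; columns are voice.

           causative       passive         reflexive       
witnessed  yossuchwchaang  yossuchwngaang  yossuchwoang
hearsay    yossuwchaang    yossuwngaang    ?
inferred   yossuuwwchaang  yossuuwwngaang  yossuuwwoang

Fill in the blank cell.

evidentiality = hearsay: zero marking, form stays yossu.
Attach tense remote past -w → yossuw.
Attach voice reflexive -o → yossuwo.
Attach person 1st person -eng → yossuwoeng.
Apply vowel harmony: yossuwoeng → yossuwoang.
Nasal assimilation: no change.

yossuwoang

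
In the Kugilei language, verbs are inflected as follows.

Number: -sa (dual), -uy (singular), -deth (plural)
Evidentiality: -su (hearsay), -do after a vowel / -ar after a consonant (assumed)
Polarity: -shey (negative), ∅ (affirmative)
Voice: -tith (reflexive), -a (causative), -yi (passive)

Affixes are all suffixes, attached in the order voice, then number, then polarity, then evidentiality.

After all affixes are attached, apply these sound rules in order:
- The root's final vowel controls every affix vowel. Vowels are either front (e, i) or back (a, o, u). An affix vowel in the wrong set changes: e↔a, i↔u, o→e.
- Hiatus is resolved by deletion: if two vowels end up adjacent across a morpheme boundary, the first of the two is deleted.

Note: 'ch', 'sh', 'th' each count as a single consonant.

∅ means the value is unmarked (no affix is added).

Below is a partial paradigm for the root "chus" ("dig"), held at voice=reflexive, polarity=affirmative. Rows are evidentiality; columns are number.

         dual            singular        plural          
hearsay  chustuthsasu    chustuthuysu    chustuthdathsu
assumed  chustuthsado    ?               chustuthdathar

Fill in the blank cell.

chustuthuyar

Attach voice reflexive -tith → chustith.
Attach number singular -uy → chustithuy.
polarity = affirmative: zero marking, form stays chustithuy.
Attach evidentiality assumed -ar (after consonant 'y') → chustithuyar.
Apply vowel harmony: chustithuyar → chustuthuyar.
Vowel deletion: no change.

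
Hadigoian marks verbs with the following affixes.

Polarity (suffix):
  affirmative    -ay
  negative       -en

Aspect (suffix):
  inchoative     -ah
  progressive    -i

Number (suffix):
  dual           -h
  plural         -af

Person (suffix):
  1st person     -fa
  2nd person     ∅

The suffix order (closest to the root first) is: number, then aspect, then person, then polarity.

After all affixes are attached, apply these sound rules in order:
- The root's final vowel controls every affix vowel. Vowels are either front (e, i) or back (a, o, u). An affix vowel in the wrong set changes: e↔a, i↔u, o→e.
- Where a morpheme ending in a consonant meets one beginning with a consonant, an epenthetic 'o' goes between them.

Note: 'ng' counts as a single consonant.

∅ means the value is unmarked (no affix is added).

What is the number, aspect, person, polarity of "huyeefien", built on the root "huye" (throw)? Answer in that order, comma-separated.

plural, progressive, 2nd person, negative

Segment: huye-af-i-en.
number: -af → plural.
aspect: -i → progressive.
person: ∅ → 2nd person.
polarity: -en → negative.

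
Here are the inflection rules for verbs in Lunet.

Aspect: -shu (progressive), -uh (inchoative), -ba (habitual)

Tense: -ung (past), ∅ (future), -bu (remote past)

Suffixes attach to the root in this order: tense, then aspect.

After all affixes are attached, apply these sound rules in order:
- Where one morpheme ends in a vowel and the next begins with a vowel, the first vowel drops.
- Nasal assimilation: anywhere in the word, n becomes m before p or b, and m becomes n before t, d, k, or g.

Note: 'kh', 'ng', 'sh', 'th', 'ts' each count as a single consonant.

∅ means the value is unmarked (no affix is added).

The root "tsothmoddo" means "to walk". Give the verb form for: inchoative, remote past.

Attach tense remote past -bu → tsothmoddobu.
Attach aspect inchoative -uh → tsothmoddobuuh.
Apply vowel deletion: tsothmoddobuuh → tsothmoddobuh.
Nasal assimilation: no change.

tsothmoddobuh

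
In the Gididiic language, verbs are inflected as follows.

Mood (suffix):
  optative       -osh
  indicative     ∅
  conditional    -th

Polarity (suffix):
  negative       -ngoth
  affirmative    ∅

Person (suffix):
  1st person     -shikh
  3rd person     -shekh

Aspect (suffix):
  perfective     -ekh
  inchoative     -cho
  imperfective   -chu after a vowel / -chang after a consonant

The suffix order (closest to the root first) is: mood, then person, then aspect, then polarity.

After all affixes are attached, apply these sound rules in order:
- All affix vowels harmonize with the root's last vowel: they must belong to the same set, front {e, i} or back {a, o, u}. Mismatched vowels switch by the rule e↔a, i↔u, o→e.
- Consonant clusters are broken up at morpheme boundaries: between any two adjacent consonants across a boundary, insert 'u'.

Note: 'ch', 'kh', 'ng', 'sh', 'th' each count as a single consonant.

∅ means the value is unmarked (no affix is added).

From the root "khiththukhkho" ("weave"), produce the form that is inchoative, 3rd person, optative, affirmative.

khiththukhkhooshushakhucho

Attach mood optative -osh → khiththukhkhoosh.
Attach person 3rd person -shekh → khiththukhkhooshshekh.
Attach aspect inchoative -cho → khiththukhkhooshshekhcho.
polarity = affirmative: zero marking, form stays khiththukhkhooshshekhcho.
Apply vowel harmony: khiththukhkhooshshekhcho → khiththukhkhooshshakhcho.
Apply epenthesis: khiththukhkhooshshakhcho → khiththukhkhooshushakhucho.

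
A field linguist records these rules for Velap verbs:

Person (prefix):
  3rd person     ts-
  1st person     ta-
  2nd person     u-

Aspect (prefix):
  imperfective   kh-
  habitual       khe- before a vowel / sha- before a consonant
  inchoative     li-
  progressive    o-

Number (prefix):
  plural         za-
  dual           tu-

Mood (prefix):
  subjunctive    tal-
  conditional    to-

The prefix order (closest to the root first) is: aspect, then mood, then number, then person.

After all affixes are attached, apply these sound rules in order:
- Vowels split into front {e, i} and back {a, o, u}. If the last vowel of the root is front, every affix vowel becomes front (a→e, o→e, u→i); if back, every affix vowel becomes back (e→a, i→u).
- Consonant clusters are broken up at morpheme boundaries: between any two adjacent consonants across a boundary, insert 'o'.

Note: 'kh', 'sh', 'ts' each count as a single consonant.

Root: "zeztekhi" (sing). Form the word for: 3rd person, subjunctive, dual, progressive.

tsotitelezeztekhi

Attach aspect progressive o- → ozeztekhi.
Attach mood subjunctive tal- → talozeztekhi.
Attach number dual tu- → tutalozeztekhi.
Attach person 3rd person ts- → tstutalozeztekhi.
Apply vowel harmony: tstutalozeztekhi → tstitelezeztekhi.
Apply epenthesis: tstitelezeztekhi → tsotitelezeztekhi.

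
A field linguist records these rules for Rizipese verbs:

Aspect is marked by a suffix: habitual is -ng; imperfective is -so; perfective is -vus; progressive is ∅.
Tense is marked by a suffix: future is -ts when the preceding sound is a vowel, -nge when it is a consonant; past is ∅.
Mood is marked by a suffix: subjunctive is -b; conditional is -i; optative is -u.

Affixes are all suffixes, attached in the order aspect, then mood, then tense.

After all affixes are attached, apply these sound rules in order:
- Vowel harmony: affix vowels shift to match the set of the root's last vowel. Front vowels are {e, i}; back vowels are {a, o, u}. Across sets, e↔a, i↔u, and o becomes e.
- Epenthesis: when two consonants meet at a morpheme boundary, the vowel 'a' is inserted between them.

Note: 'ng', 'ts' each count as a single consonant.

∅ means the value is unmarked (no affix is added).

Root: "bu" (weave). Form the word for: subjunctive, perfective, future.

Attach aspect perfective -vus → buvus.
Attach mood subjunctive -b → buvusb.
Attach tense future -nge (after consonant 'b') → buvusbnge.
Apply vowel harmony: buvusbnge → buvusbnga.
Apply epenthesis: buvusbnga → buvusabanga.

buvusabanga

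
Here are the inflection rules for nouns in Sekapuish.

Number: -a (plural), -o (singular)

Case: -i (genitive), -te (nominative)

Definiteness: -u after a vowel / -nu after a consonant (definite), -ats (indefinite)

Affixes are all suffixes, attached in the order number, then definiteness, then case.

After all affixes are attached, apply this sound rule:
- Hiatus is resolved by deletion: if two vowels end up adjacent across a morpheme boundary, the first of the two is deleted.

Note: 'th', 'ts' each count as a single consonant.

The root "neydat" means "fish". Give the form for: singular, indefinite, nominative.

Attach number singular -o → neydato.
Attach definiteness indefinite -ats → neydatoats.
Attach case nominative -te → neydatoatste.
Apply vowel deletion: neydatoatste → neydatatste.

neydatatste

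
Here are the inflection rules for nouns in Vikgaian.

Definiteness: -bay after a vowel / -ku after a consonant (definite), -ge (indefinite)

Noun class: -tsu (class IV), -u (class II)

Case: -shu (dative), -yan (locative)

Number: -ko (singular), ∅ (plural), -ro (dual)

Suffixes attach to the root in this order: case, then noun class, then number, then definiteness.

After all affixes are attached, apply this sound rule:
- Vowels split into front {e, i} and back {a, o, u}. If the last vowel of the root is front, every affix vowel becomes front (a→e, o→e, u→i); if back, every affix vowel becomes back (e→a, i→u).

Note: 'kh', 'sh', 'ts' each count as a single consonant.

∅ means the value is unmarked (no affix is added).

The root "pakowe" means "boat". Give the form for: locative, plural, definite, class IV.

pakoweyentsibey

Attach case locative -yan → pakoweyan.
Attach noun class class IV -tsu → pakoweyantsu.
number = plural: zero marking, form stays pakoweyantsu.
Attach definiteness definite -bay (after vowel 'u') → pakoweyantsubay.
Apply vowel harmony: pakoweyantsubay → pakoweyentsibey.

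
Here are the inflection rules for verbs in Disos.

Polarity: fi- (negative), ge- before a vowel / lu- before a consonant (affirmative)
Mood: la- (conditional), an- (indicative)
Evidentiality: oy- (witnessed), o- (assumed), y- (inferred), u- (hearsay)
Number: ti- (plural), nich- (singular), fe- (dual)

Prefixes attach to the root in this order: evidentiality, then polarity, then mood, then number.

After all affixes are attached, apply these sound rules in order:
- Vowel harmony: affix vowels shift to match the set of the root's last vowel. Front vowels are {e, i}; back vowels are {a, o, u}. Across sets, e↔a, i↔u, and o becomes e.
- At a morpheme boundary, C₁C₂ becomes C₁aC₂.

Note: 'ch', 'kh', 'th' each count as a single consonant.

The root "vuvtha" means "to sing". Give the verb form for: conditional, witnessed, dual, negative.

falafuoyavuvtha

Attach evidentiality witnessed oy- → oyvuvtha.
Attach polarity negative fi- → fioyvuvtha.
Attach mood conditional la- → lafioyvuvtha.
Attach number dual fe- → felafioyvuvtha.
Apply vowel harmony: felafioyvuvtha → falafuoyvuvtha.
Apply epenthesis: falafuoyvuvtha → falafuoyavuvtha.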